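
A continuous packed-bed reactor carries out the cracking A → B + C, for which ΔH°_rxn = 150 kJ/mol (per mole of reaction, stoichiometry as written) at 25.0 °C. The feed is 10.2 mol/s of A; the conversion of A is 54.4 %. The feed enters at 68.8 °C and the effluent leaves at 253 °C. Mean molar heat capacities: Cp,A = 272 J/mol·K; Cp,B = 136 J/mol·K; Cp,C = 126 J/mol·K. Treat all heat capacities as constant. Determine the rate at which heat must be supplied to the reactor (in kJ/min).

Extent of reaction ξ = 0.544 × 10.2 = 5.5488 mol/s
Reaction term: ξ·ΔH°_rxn = 5.5488 × 150 = 832.32 kJ/s
Sensible, feed 68.8→25 °C: -121.52 kJ/s
Outlet flows (mol/s): A 4.6512, B 5.5488, C 5.5488
Sensible, products 25→253 °C: 619.91 kJ/s
Q = ΔH = 1330.7 kJ/s = 1330.7 kW
Heat supplied = 79843 kJ/min

Q_in = 79800 kJ/min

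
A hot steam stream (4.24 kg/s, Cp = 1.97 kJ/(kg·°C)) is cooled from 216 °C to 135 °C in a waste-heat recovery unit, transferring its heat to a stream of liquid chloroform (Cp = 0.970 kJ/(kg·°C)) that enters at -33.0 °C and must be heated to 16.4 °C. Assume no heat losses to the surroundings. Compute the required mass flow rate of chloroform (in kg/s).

Heat released by hot stream: Q = 4.24 × 1.97 × (216 − 135) = 676.58 kJ/s
Energy balance on cold side (adiabatic exchanger): Q = ṁ_c·Cp_c·(T_c,out − T_c,in)
ṁ_c = 676.58 / [0.970 × (16.4 − -33.0)] = 14.119 kg/s

ṁ_c = 14.1 kg/s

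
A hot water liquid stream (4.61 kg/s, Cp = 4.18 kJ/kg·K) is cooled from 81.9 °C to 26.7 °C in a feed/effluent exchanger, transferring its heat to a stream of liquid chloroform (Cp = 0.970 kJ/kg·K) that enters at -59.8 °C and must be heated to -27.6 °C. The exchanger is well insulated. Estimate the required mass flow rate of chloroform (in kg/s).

ṁ_c = 34.1 kg/s

Heat released by hot stream: Q = 4.61 × 4.18 × (81.9 − 26.7) = 1063.7 kJ/s
Energy balance on cold side (adiabatic exchanger): Q = ṁ_c·Cp_c·(T_c,out − T_c,in)
ṁ_c = 1063.7 / [0.970 × (-27.6 − -59.8)] = 34.056 kg/s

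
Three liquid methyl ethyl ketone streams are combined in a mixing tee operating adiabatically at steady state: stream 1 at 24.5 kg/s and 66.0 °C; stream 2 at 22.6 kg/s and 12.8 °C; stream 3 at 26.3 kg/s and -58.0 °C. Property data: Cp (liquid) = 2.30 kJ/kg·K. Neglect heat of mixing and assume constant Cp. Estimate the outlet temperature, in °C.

Adiabatic, steady state ⇒ Σ ṁᵢCp,ᵢ(T_out − Tᵢ) = 0
T_out = Σ ṁᵢCp,ᵢTᵢ / Σ ṁᵢCp,ᵢ
      = 876.02 / 168.82 = 5.1891 °C

T_out = 5.19 °C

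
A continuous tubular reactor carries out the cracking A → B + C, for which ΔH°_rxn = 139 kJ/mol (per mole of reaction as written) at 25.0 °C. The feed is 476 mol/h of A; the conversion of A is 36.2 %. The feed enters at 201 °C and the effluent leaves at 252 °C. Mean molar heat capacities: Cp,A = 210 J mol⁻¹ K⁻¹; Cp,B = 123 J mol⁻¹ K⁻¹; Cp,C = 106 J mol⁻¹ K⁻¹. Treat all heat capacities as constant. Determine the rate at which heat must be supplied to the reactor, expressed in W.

Q_in = 8280 W

Extent of reaction ξ = 0.362 × 476 = 172.31 mol/h
Reaction term: ξ·ΔH°_rxn = 172.31 × 139 = 23951 kJ/h
Sensible, feed 201→25 °C: -17593 kJ/h
Outlet flows (mol/h): A 303.69, B 172.31, C 172.31
Sensible, products 25→252 °C: 23434 kJ/h
Q = ΔH = 29793 kJ/h = 8.2757 kW
Heat supplied = 8275.7 W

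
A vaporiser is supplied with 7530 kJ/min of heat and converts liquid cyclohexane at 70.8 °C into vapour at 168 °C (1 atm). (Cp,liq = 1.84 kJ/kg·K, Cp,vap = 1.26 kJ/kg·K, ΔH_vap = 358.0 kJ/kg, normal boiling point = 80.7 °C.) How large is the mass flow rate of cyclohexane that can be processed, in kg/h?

Δh = 1.84×(80.7−70.8) + 358.0 + 1.26×(168−80.7) = 486.21 kJ/kg
Q = 7530 kJ/min = 125.5 kJ/s = 451800 kJ/h
ṁ = Q/Δh = 451800 / 486.21 = 929.22 kg/h

ṁ = 929 kg/h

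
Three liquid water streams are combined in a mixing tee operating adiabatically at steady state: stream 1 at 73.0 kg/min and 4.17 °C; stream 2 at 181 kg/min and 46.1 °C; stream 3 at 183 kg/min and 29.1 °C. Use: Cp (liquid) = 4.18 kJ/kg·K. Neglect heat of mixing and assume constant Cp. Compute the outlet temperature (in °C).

Energy balance with Q = 0: Σ ṁᵢCp,ᵢ(T_out − Tᵢ) = 0
T_out = Σ ṁᵢCp,ᵢTᵢ / Σ ṁᵢCp,ᵢ
      = 58411 / 1826.7 = 31.977 °C

T_out = 32.0 °C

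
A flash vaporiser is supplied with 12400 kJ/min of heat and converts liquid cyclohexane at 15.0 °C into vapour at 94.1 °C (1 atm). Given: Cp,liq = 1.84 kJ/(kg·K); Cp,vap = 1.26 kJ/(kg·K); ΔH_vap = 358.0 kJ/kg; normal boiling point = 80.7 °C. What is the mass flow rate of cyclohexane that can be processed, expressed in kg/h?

ṁ = 1500 kg/h

Δh = 1.84×(80.7−15.0) + 358.0 + 1.26×(94.1−80.7) = 495.77 kJ/kg
Q = 12400 kJ/min = 206.67 kJ/s = 744000 kJ/h
ṁ = Q/Δh = 744000 / 495.77 = 1500.7 kg/h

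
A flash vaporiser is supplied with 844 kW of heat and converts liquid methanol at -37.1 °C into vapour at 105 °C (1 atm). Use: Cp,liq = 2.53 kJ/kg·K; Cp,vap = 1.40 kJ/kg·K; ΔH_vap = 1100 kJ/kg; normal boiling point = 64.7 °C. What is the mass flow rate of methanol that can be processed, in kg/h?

Δh = 2.53×(64.7−-37.1) + 1100 + 1.40×(105−64.7) = 1414 kJ/kg
Q = 844 kW = 844 kJ/s = 3.0384e+06 kJ/h
ṁ = Q/Δh = 3.0384e+06 / 1414 = 2148.8 kg/h

ṁ = 2150 kg/h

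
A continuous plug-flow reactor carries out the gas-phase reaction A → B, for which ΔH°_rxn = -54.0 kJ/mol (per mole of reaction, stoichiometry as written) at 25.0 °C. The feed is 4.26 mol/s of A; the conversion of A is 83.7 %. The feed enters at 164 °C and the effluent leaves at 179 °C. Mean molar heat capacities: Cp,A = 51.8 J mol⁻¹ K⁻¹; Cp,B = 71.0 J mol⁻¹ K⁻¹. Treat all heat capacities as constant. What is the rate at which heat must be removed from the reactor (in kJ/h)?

Q_out = 643000 kJ/h

Extent of reaction ξ = 0.837 × 4.26 = 3.5656 mol/s
Reaction term: ξ·ΔH°_rxn = 3.5656 × -54.0 = -192.54 kJ/s
Sensible, feed 164→25 °C: -30.673 kJ/s
Outlet flows (mol/s): A 0.69438, B 3.5656
Sensible, products 25→179 °C: 44.526 kJ/s
Q = ΔH = -178.69 kJ/s = -178.69 kW
Heat removed = 643290 kJ/h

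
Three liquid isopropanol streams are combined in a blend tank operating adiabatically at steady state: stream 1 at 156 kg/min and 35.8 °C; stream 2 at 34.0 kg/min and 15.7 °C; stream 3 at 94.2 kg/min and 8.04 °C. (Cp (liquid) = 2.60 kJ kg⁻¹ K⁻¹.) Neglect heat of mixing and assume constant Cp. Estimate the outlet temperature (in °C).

Adiabatic, steady state ⇒ Σ ṁᵢCp,ᵢ(T_out − Tᵢ) = 0
T_out = Σ ṁᵢCp,ᵢTᵢ / Σ ṁᵢCp,ᵢ
      = 17878 / 738.92 = 24.194 °C

T_out = 24.2 °C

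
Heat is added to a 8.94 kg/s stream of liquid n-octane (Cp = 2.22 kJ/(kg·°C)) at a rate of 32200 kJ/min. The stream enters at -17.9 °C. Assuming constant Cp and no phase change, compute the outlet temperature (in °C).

Q = 32200 kJ/min = 536.67 kJ/s
ΔT = Q/(ṁ·Cp) = 536.67/(8.94×2.22) = 27.04 K
T_out = -17.9 + 27.04 = 9.1405 °C

T_out = 9.14 °C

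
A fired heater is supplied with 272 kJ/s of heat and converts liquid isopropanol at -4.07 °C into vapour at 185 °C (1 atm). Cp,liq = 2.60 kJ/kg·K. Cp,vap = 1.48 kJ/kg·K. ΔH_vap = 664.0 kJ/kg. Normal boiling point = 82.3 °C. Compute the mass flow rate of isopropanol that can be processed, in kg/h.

Δh = 2.60×(82.3−-4.07) + 664.0 + 1.48×(185−82.3) = 1040.6 kJ/kg
Q = 272 kJ/s = 272 kJ/s = 979200 kJ/h
ṁ = Q/Δh = 979200 / 1040.6 = 941.03 kg/h

ṁ = 941 kg/h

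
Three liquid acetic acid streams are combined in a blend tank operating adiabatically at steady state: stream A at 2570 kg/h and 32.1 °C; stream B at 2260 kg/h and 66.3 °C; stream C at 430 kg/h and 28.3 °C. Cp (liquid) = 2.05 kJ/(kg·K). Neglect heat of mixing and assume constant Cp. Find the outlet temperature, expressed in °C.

T_out = 46.5 °C

Adiabatic, steady state ⇒ Σ ṁᵢCp,ᵢ(T_out − Tᵢ) = 0
T_out = Σ ṁᵢCp,ᵢTᵢ / Σ ṁᵢCp,ᵢ
      = 501230 / 10783 = 46.484 °C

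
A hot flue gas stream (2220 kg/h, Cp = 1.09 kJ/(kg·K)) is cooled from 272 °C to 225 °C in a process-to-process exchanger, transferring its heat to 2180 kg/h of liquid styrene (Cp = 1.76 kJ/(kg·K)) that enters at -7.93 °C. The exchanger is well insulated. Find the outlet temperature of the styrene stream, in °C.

Heat released by hot stream: Q = 2220 × 1.09 × (272 − 225) = 113730 kJ/h
Energy balance on cold side (adiabatic exchanger): Q = ṁ_c·Cp_c·(T_c,out − T_c,in)
T_c,out = -7.93 + 113730/(2180 × 1.76) = 21.712 °C

T_c,out = 21.7 °C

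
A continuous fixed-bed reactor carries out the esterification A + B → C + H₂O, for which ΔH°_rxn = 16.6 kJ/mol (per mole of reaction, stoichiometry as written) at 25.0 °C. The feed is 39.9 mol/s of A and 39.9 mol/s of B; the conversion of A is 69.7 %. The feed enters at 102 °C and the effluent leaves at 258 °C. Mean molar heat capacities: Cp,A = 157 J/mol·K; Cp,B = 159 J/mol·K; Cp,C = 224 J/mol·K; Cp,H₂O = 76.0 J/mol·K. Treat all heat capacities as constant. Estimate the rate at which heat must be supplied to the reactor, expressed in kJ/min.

Q_in = 139000 kJ/min

Extent of reaction ξ = 0.697 × 39.9 = 27.81 mol/s
Reaction term: ξ·ΔH°_rxn = 27.81 × 16.6 = 461.65 kJ/s
Sensible, feed 102→25 °C: -970.85 kJ/s
Outlet flows (mol/s): A 12.09, B 12.09, C 27.81, H₂O 27.81
Sensible, products 25→258 °C: 2834.1 kJ/s
Q = ΔH = 2324.9 kJ/s = 2324.9 kW
Heat supplied = 139490 kJ/min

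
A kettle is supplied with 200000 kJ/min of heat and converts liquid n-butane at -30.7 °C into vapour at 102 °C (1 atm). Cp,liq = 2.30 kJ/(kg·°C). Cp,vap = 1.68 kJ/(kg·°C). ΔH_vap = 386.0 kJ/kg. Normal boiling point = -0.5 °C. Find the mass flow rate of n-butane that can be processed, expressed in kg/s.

ṁ = 5.31 kg/s

Δh = 2.30×(-0.5−-30.7) + 386.0 + 1.68×(102−-0.5) = 627.66 kJ/kg
Q = 200000 kJ/min = 3333.3 kJ/s = 3333.3 kJ/s
ṁ = Q/Δh = 3333.3 / 627.66 = 5.3107 kg/s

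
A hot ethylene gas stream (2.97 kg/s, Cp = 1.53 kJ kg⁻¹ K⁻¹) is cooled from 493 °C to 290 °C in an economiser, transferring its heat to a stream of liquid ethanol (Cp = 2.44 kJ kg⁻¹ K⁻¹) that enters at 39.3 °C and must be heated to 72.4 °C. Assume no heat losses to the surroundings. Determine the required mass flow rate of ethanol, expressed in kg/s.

ṁ_c = 11.4 kg/s

Heat released by hot stream: Q = 2.97 × 1.53 × (493 − 290) = 922.45 kJ/s
Energy balance on cold side (adiabatic exchanger): Q = ṁ_c·Cp_c·(T_c,out − T_c,in)
ṁ_c = 922.45 / [2.44 × (72.4 − 39.3)] = 11.422 kg/s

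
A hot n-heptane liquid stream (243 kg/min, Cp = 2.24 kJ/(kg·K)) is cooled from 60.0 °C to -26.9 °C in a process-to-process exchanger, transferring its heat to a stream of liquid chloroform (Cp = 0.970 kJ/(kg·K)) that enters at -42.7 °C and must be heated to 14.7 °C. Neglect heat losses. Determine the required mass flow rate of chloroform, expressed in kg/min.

Heat released by hot stream: Q = 243 × 2.24 × (60.0 − -26.9) = 47301 kJ/min
Energy balance on cold side (adiabatic exchanger): Q = ṁ_c·Cp_c·(T_c,out − T_c,in)
ṁ_c = 47301 / [0.970 × (14.7 − -42.7)] = 849.55 kg/min

ṁ_c = 850 kg/min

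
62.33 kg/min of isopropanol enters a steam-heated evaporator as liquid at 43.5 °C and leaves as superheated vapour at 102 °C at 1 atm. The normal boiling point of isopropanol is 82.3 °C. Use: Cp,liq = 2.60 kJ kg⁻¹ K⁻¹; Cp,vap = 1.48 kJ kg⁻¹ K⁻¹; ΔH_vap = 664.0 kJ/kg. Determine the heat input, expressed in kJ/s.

liquid 43.5→82.3 °C: 100.88 kJ/kg
vaporisation at 82.3 °C: 664 kJ/kg
vapour 82.3→102 °C: 29.156 kJ/kg
Δh = 100.88 + 664 + 29.156 = 794.04 kJ/kg
Q = ṁ·Δh = 62.33 kg/min × 794.04 kJ/kg = 49492 kJ/min
|Q| = 824.87 kW

Q = 825 kJ/s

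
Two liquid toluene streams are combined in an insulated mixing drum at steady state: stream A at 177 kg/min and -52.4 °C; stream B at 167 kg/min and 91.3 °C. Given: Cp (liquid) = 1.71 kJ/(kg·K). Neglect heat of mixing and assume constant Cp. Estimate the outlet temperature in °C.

Adiabatic, steady state ⇒ Σ ṁᵢCp,ᵢ(T_out − Tᵢ) = 0
Σ ṁᵢCp,ᵢTᵢ = 177×1.71×-52.4 + 167×1.71×91.3 = 10213
Σ ṁᵢCp,ᵢ = 177×1.71 + 167×1.71 = 588.24
T_out = 10213 / 588.24 = 17.361 °C

T_out = 17.4 °C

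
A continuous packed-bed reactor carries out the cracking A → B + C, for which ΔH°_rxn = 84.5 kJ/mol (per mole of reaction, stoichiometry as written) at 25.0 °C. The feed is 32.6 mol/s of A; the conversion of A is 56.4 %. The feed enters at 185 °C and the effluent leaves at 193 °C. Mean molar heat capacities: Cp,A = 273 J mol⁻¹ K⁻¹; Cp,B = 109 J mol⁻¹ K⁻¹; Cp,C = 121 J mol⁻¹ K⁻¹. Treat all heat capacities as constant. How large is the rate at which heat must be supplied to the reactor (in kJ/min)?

Extent of reaction ξ = 0.564 × 32.6 = 18.386 mol/s
Reaction term: ξ·ΔH°_rxn = 18.386 × 84.5 = 1553.7 kJ/s
Sensible, feed 185→25 °C: -1424 kJ/s
Outlet flows (mol/s): A 14.214, B 18.386, C 18.386
Sensible, products 25→193 °C: 1362.3 kJ/s
Q = ΔH = 1492 kJ/s = 1492 kW
Heat supplied = 89522 kJ/min

Q_in = 89500 kJ/min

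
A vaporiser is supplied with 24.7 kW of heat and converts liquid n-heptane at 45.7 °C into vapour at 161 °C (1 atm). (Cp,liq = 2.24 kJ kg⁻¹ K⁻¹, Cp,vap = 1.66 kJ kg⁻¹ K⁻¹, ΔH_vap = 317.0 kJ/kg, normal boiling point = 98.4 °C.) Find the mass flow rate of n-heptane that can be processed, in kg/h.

ṁ = 165 kg/h

Δh = 2.24×(98.4−45.7) + 317.0 + 1.66×(161−98.4) = 538.96 kJ/kg
Q = 24.7 kW = 24.7 kJ/s = 88920 kJ/h
ṁ = Q/Δh = 88920 / 538.96 = 164.98 kg/h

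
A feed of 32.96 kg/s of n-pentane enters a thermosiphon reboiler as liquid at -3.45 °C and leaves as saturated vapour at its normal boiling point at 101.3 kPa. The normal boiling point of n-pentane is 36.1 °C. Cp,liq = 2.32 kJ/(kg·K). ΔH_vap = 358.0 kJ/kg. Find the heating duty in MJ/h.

Q = 53400 MJ/h

liquid -3.45→36.1 °C: 91.756 kJ/kg
vaporisation at 36.1 °C: 358 kJ/kg
Δh = 91.756 + 358 = 449.76 kJ/kg
Q = ṁ·Δh = 32.96 kg/s × 449.76 kJ/kg = 14824 kJ/s
|Q| = 14824 kW = 53366 MJ/h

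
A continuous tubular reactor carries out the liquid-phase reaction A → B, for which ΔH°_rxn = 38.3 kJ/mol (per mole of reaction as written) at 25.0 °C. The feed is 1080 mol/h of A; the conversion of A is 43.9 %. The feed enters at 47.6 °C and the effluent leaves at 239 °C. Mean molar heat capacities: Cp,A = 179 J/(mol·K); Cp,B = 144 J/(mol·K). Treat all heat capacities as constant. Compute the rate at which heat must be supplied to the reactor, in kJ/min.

Q_in = 860 kJ/min

Extent of reaction ξ = 0.439 × 1080 = 474.12 mol/h
Reaction term: ξ·ΔH°_rxn = 474.12 × 38.3 = 18159 kJ/h
Sensible, feed 47.6→25 °C: -4369 kJ/h
Outlet flows (mol/h): A 605.88, B 474.12
Sensible, products 25→239 °C: 37819 kJ/h
Q = ΔH = 51609 kJ/h = 14.336 kW
Heat supplied = 860.15 kJ/min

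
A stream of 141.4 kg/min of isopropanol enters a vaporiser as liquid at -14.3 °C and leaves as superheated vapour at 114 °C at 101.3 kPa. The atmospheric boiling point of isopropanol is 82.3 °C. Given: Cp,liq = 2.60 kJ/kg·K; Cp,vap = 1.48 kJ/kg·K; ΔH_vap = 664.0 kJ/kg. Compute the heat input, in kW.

Q = 2270 kW

liquid -14.3→82.3 °C: 251.16 kJ/kg
vaporisation at 82.3 °C: 664 kJ/kg
vapour 82.3→114 °C: 46.916 kJ/kg
Δh = 251.16 + 664 + 46.916 = 962.08 kJ/kg
Q = ṁ·Δh = 141.4 kg/min × 962.08 kJ/kg = 136040 kJ/min
|Q| = 2267.3 kW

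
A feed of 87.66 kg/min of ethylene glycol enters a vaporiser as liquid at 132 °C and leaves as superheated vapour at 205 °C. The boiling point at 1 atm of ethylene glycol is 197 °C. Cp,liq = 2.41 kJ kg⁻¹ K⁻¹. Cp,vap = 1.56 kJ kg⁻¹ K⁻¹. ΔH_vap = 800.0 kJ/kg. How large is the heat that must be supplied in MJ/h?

Q = 5100 MJ/h

liquid 132→197 °C: 156.65 kJ/kg
vaporisation at 197 °C: 800 kJ/kg
vapour 197→205 °C: 12.48 kJ/kg
Δh = 156.65 + 800 + 12.48 = 969.13 kJ/kg
Q = ṁ·Δh = 87.66 kg/min × 969.13 kJ/kg = 84954 kJ/min
|Q| = 1415.9 kW = 5097.2 MJ/h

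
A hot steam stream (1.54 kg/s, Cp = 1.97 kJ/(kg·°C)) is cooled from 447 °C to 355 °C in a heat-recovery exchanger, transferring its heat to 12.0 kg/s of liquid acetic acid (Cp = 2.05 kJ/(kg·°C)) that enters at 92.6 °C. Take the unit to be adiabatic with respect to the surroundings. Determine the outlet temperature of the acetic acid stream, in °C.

T_c,out = 104 °C

Heat released by hot stream: Q = 1.54 × 1.97 × (447 − 355) = 279.11 kJ/s
Energy balance on cold side (adiabatic exchanger): Q = ṁ_c·Cp_c·(T_c,out − T_c,in)
T_c,out = 92.6 + 279.11/(12.0 × 2.05) = 103.95 °C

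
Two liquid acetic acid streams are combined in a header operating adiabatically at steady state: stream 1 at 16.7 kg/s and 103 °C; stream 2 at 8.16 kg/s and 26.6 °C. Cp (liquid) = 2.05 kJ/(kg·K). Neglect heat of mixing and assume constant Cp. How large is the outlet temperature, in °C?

T_out = 77.9 °C

Adiabatic, steady state ⇒ Σ ṁᵢCp,ᵢ(T_out − Tᵢ) = 0
Σ ṁᵢCp,ᵢTᵢ = 16.7×2.05×103 + 8.16×2.05×26.6 = 3971.2
Σ ṁᵢCp,ᵢ = 16.7×2.05 + 8.16×2.05 = 50.963
T_out = 3971.2 / 50.963 = 77.923 °C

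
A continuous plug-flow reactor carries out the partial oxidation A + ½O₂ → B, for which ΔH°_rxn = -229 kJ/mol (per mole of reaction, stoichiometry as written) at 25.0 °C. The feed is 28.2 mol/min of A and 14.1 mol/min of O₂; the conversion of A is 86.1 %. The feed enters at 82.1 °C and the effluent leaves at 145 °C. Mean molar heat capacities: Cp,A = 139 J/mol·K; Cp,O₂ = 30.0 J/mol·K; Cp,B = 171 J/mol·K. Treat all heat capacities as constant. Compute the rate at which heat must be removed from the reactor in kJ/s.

Q_out = 87.3 kJ/s

Extent of reaction ξ = 0.861 × 28.2 = 24.28 mol/min
Reaction term: ξ·ΔH°_rxn = 24.28 × -229 = -5560.2 kJ/min
Sensible, feed 82.1→25 °C: -247.97 kJ/min
Outlet flows (mol/min): A 3.9198, O₂ 1.9599, B 24.28
Sensible, products 25→145 °C: 570.67 kJ/min
Q = ΔH = -5237.5 kJ/min = -87.291 kW
Heat removed = 87.291 kJ/s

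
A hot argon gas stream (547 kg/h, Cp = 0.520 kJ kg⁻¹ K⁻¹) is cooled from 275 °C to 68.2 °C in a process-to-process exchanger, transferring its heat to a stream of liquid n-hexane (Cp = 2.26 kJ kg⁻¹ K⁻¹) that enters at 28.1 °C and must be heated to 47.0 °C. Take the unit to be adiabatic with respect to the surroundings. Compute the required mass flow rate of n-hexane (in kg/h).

ṁ_c = 1380 kg/h

Heat released by hot stream: Q = 547 × 0.520 × (275 − 68.2) = 58822 kJ/h
Energy balance on cold side (adiabatic exchanger): Q = ṁ_c·Cp_c·(T_c,out − T_c,in)
ṁ_c = 58822 / [2.26 × (47.0 − 28.1)] = 1377.1 kg/h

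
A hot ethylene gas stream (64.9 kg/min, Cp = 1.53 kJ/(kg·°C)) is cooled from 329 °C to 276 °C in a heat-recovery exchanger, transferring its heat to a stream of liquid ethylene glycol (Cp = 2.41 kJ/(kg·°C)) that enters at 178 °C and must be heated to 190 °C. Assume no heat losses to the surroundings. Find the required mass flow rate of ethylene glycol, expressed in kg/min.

Heat released by hot stream: Q = 64.9 × 1.53 × (329 − 276) = 5262.7 kJ/min
Energy balance on cold side (adiabatic exchanger): Q = ṁ_c·Cp_c·(T_c,out − T_c,in)
ṁ_c = 5262.7 / [2.41 × (190 − 178)] = 181.98 kg/min

ṁ_c = 182 kg/min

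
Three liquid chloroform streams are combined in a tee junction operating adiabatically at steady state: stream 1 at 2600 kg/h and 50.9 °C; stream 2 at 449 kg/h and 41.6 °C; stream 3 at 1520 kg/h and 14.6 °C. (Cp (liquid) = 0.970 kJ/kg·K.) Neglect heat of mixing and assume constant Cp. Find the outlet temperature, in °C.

No heat crosses the boundary, so H_out = H_in.
T_out = Σ ṁᵢCp,ᵢTᵢ / Σ ṁᵢCp,ᵢ
      = 168010 / 4431.9 = 37.91 °C

T_out = 37.9 °C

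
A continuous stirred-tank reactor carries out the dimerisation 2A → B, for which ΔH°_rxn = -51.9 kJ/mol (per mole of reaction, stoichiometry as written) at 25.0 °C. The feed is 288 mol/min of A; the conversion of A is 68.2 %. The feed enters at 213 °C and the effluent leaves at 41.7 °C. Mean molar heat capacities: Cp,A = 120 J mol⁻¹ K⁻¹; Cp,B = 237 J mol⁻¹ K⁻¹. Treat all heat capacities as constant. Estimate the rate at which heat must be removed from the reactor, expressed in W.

Q_out = 184000 W

Extent of reaction ξ = 0.682 × 288 / 2 = 98.208 mol/min
Reaction term: ξ·ΔH°_rxn = 98.208 × -51.9 = -5097 kJ/min
Sensible, feed 213→25 °C: -6497.3 kJ/min
Outlet flows (mol/min): A 91.584, B 98.208
Sensible, products 25→41.7 °C: 572.23 kJ/min
Q = ΔH = -11022 kJ/min = -183.7 kW
Heat removed = 183700 W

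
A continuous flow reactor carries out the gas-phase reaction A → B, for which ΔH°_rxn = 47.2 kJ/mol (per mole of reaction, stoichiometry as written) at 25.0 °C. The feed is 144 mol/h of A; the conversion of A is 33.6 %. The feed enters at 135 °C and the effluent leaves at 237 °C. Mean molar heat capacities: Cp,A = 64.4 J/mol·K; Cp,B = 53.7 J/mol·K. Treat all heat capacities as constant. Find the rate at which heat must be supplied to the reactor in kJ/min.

Q_in = 52.0 kJ/min

Extent of reaction ξ = 0.336 × 144 = 48.384 mol/h
Reaction term: ξ·ΔH°_rxn = 48.384 × 47.2 = 2283.7 kJ/h
Sensible, feed 135→25 °C: -1020.1 kJ/h
Outlet flows (mol/h): A 95.616, B 48.384
Sensible, products 25→237 °C: 1856.2 kJ/h
Q = ΔH = 3119.9 kJ/h = 0.86663 kW
Heat supplied = 51.998 kJ/min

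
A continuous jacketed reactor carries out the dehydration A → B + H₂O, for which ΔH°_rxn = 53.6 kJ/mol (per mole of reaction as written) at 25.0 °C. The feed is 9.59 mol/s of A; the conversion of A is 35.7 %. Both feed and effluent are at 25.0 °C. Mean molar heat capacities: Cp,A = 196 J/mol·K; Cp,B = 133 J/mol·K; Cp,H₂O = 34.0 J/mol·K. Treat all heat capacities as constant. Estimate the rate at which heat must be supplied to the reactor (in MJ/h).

Extent of reaction ξ = 0.357 × 9.59 = 3.4236 mol/s
Reaction term: ξ·ΔH°_rxn = 3.4236 × 53.6 = 183.51 kJ/s
Q = ΔH = 183.51 kJ/s = 183.51 kW
Heat supplied = 660.62 MJ/h

Q_in = 661 MJ/h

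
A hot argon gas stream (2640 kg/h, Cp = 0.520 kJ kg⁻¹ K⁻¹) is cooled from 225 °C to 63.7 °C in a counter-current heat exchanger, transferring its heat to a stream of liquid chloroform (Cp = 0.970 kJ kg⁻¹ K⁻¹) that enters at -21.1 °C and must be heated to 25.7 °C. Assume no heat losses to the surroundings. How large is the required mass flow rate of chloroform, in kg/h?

Heat released by hot stream: Q = 2640 × 0.520 × (225 − 63.7) = 221430 kJ/h
Energy balance on cold side (adiabatic exchanger): Q = ṁ_c·Cp_c·(T_c,out − T_c,in)
ṁ_c = 221430 / [0.970 × (25.7 − -21.1)] = 4877.8 kg/h

ṁ_c = 4880 kg/h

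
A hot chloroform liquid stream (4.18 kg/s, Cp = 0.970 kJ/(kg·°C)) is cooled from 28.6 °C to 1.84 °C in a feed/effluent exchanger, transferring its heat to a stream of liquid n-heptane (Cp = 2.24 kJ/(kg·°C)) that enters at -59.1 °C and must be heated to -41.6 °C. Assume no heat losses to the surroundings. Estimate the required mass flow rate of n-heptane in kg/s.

ṁ_c = 2.77 kg/s

Heat released by hot stream: Q = 4.18 × 0.970 × (28.6 − 1.84) = 108.5 kJ/s
Energy balance on cold side (adiabatic exchanger): Q = ṁ_c·Cp_c·(T_c,out − T_c,in)
ṁ_c = 108.5 / [2.24 × (-41.6 − -59.1)] = 2.7679 kg/s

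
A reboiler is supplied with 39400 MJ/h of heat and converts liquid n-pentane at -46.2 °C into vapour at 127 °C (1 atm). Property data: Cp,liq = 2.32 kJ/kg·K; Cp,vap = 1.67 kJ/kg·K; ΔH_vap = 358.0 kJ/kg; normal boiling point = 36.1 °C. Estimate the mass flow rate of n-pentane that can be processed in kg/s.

ṁ = 15.6 kg/s

Δh = 2.32×(36.1−-46.2) + 358.0 + 1.67×(127−36.1) = 700.74 kJ/kg
Q = 39400 MJ/h = 10944 kJ/s = 10944 kJ/s
ṁ = Q/Δh = 10944 / 700.74 = 15.618 kg/s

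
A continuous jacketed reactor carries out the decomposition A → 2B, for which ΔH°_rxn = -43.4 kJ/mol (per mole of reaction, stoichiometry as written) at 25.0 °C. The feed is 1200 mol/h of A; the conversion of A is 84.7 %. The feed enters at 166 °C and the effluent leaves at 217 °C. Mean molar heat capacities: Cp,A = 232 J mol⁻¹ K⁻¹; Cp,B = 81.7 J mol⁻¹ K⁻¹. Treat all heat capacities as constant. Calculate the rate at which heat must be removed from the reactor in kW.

Q_out = 12.0 kW

Extent of reaction ξ = 0.847 × 1200 = 1016.4 mol/h
Reaction term: ξ·ΔH°_rxn = 1016.4 × -43.4 = -44112 kJ/h
Sensible, feed 166→25 °C: -39254 kJ/h
Outlet flows (mol/h): A 183.6, B 2032.8
Sensible, products 25→217 °C: 40066 kJ/h
Q = ΔH = -43301 kJ/h = -12.028 kW
Heat removed = 12.028 kW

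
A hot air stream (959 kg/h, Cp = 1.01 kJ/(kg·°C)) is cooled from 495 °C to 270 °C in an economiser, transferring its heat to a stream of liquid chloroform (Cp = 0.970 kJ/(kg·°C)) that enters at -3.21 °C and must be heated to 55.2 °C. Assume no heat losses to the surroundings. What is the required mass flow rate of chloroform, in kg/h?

Heat released by hot stream: Q = 959 × 1.01 × (495 − 270) = 217930 kJ/h
Energy balance on cold side (adiabatic exchanger): Q = ṁ_c·Cp_c·(T_c,out − T_c,in)
ṁ_c = 217930 / [0.970 × (55.2 − -3.21)] = 3846.5 kg/h

ṁ_c = 3850 kg/h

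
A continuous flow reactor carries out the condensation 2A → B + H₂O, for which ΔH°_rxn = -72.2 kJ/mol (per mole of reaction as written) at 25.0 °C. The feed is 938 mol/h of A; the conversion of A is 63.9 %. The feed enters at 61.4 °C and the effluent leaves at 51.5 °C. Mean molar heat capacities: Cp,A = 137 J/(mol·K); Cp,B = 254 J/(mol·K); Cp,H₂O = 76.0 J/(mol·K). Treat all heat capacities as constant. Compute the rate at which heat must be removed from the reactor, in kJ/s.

Extent of reaction ξ = 0.639 × 938 / 2 = 299.69 mol/h
Reaction term: ξ·ΔH°_rxn = 299.69 × -72.2 = -21638 kJ/h
Sensible, feed 61.4→25 °C: -4677.6 kJ/h
Outlet flows (mol/h): A 338.62, B 299.69, H₂O 299.69
Sensible, products 25→51.5 °C: 3850.2 kJ/h
Q = ΔH = -22465 kJ/h = -6.2403 kW
Heat removed = 6.2403 kJ/s

Q_out = 6.24 kJ/s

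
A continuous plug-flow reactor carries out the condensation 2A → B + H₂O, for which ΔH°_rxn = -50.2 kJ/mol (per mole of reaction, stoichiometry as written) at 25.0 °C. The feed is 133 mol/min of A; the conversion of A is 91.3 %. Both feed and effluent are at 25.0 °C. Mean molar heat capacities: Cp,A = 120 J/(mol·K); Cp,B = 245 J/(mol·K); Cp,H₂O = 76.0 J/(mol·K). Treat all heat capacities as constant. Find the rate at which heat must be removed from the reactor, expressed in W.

Q_out = 50800 W

Extent of reaction ξ = 0.913 × 133 / 2 = 60.715 mol/min
Reaction term: ξ·ΔH°_rxn = 60.715 × -50.2 = -3047.9 kJ/min
Q = ΔH = -3047.9 kJ/min = -50.798 kW
Heat removed = 50798 W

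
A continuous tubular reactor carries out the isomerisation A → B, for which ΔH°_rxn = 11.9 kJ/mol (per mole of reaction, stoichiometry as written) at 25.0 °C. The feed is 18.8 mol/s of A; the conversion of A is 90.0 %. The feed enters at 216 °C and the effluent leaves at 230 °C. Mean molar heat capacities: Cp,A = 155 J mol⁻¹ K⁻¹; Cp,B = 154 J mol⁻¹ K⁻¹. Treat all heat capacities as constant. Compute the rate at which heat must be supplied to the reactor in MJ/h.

Q_in = 859 MJ/h

Extent of reaction ξ = 0.900 × 18.8 = 16.92 mol/s
Reaction term: ξ·ΔH°_rxn = 16.92 × 11.9 = 201.35 kJ/s
Sensible, feed 216→25 °C: -556.57 kJ/s
Outlet flows (mol/s): A 1.88, B 16.92
Sensible, products 25→230 °C: 593.9 kJ/s
Q = ΔH = 238.68 kJ/s = 238.68 kW
Heat supplied = 859.23 MJ/h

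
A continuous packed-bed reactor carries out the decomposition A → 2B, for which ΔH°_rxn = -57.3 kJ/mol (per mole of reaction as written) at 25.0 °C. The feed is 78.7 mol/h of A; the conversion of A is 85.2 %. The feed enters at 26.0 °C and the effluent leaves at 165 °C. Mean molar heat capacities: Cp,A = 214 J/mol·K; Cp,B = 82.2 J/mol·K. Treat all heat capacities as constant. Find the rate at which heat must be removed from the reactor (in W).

Extent of reaction ξ = 0.852 × 78.7 = 67.052 mol/h
Reaction term: ξ·ΔH°_rxn = 67.052 × -57.3 = -3842.1 kJ/h
Sensible, feed 26.0→25 °C: -16.842 kJ/h
Outlet flows (mol/h): A 11.648, B 134.1
Sensible, products 25→165 °C: 1892.2 kJ/h
Q = ΔH = -1966.7 kJ/h = -0.54631 kW
Heat removed = 546.31 W

Q_out = 546 W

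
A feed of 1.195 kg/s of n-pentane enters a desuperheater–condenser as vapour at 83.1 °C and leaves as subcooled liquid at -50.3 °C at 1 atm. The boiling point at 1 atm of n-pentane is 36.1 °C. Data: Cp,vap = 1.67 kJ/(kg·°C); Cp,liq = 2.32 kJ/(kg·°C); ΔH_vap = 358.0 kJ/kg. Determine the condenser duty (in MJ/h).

vapour 83.1→36.1 °C: -78.49 kJ/kg
condensation at 36.1 °C: -358 kJ/kg
liquid 36.1→-50.3 °C: -200.45 kJ/kg
Δh = -78.49 + -358 + -200.45 = -636.94 kJ/kg
Q = ṁ·Δh = 1.195 kg/s × -636.94 kJ/kg = -761.14 kJ/s
|Q| = 761.14 kW = 2740.1 MJ/h

Q_c = 2740 MJ/h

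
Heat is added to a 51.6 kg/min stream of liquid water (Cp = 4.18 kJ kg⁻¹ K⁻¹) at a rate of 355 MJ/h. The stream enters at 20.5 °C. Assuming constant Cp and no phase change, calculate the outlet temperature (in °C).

Q = 355 MJ/h = 5916.7 kJ/min
ΔT = Q/(ṁ·Cp) = 5916.7/(51.6×4.18) = 27.432 K
T_out = 20.5 + 27.432 = 47.932 °C

T_out = 47.9 °C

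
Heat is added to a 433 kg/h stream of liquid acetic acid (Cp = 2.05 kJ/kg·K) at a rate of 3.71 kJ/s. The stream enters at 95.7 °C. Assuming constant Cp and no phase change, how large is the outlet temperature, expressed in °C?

Q = 3.71 kJ/s = 13356 kJ/h
ΔT = Q/(ṁ·Cp) = 13356/(433×2.05) = 15.046 K
T_out = 95.7 + 15.046 = 110.75 °C

T_out = 111 °C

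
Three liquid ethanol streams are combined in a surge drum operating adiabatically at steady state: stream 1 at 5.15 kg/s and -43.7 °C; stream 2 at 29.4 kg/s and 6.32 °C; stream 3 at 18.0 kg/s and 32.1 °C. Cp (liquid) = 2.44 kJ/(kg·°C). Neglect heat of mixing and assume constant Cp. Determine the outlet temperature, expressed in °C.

T_out = 10.2 °C

Energy balance with Q = 0: Σ ṁᵢCp,ᵢ(T_out − Tᵢ) = 0
T_out = Σ ṁᵢCp,ᵢTᵢ / Σ ṁᵢCp,ᵢ
      = 1314.1 / 128.22 = 10.248 °C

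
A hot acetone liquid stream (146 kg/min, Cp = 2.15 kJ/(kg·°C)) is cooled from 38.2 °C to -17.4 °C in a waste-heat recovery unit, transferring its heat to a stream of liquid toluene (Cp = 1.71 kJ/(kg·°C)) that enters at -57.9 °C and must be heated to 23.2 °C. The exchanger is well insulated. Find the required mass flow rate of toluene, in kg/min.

ṁ_c = 126 kg/min

Heat released by hot stream: Q = 146 × 2.15 × (38.2 − -17.4) = 17453 kJ/min
Energy balance on cold side (adiabatic exchanger): Q = ṁ_c·Cp_c·(T_c,out − T_c,in)
ṁ_c = 17453 / [1.71 × (23.2 − -57.9)] = 125.85 kg/min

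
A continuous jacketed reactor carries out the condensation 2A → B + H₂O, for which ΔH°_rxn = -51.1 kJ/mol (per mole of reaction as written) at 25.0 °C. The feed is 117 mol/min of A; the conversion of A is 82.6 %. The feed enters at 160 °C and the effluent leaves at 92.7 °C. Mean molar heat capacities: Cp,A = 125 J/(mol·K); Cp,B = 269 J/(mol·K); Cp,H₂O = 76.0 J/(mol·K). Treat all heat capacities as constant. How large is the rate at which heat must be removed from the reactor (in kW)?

Extent of reaction ξ = 0.826 × 117 / 2 = 48.321 mol/min
Reaction term: ξ·ΔH°_rxn = 48.321 × -51.1 = -2469.2 kJ/min
Sensible, feed 160→25 °C: -1974.4 kJ/min
Outlet flows (mol/min): A 20.358, B 48.321, H₂O 48.321
Sensible, products 25→92.7 °C: 1300.9 kJ/min
Q = ΔH = -3142.7 kJ/min = -52.378 kW
Heat removed = 52.378 kW

Q_out = 52.4 kW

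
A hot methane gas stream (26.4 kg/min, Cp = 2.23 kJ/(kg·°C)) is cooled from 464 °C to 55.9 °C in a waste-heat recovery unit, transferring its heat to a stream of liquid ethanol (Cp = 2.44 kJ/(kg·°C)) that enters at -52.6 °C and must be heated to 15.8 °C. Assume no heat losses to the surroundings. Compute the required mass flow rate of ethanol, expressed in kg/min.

Heat released by hot stream: Q = 26.4 × 2.23 × (464 − 55.9) = 24026 kJ/min
Energy balance on cold side (adiabatic exchanger): Q = ṁ_c·Cp_c·(T_c,out − T_c,in)
ṁ_c = 24026 / [2.44 × (15.8 − -52.6)] = 143.96 kg/min

ṁ_c = 144 kg/min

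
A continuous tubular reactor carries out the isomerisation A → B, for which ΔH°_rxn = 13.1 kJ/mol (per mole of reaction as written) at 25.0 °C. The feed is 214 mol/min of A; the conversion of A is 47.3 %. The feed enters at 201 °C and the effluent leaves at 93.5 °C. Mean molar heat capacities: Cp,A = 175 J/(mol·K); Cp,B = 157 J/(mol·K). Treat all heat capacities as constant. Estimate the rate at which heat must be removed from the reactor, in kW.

Extent of reaction ξ = 0.473 × 214 = 101.22 mol/min
Reaction term: ξ·ΔH°_rxn = 101.22 × 13.1 = 1326 kJ/min
Sensible, feed 201→25 °C: -6591.2 kJ/min
Outlet flows (mol/min): A 112.78, B 101.22
Sensible, products 25→93.5 °C: 2440.5 kJ/min
Q = ΔH = -2824.7 kJ/min = -47.078 kW
Heat removed = 47.078 kW

Q_out = 47.1 kW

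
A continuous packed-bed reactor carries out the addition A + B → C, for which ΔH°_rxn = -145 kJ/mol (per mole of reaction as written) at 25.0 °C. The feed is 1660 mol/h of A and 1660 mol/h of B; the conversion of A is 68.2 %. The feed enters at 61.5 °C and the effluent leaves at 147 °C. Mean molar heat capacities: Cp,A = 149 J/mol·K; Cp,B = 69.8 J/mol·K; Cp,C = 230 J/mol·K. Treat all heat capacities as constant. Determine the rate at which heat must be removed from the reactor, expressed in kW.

Extent of reaction ξ = 0.682 × 1660 = 1132.1 mol/h
Reaction term: ξ·ΔH°_rxn = 1132.1 × -145 = -164160 kJ/h
Sensible, feed 61.5→25 °C: -13257 kJ/h
Outlet flows (mol/h): A 527.88, B 527.88, C 1132.1
Sensible, products 25→147 °C: 45858 kJ/h
Q = ΔH = -131560 kJ/h = -36.543 kW
Heat removed = 36.543 kW

Q_out = 36.5 kW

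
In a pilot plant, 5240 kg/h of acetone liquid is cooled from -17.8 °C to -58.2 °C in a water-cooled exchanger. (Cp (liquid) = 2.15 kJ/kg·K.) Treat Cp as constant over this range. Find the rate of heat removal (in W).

Q = ṁ·Cp·ΔT = 5240 × 2.15 × (-58.2 − -17.8) = -455150 kJ/h
Converting: 455150 / 3600 s = 126.43 kW
Cooling duty = 126430 W

Q_c = 126000 W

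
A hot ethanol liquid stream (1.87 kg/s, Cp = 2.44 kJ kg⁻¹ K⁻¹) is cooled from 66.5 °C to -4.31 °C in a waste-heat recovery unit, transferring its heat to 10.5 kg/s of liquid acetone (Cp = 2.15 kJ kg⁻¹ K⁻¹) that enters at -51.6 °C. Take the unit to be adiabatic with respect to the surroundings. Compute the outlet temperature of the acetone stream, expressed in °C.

T_c,out = -37.3 °C

Heat released by hot stream: Q = 1.87 × 2.44 × (66.5 − -4.31) = 323.09 kJ/s
Energy balance on cold side (adiabatic exchanger): Q = ṁ_c·Cp_c·(T_c,out − T_c,in)
T_c,out = -51.6 + 323.09/(10.5 × 2.15) = -37.288 °C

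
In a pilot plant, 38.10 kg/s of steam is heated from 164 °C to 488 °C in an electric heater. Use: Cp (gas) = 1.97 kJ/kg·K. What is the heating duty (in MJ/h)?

Q = 87500 MJ/h

Q = ṁ·Cp·ΔT = 38.10 × 1.97 × (488 − 164) = 24318 kJ/s
Heating duty = 87546 MJ/h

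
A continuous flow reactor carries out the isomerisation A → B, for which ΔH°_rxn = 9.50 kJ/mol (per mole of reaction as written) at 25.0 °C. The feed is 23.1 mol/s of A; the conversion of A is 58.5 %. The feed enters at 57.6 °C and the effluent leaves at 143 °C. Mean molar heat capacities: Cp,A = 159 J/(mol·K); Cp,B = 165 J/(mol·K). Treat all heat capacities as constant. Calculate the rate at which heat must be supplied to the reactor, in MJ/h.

Q_in = 1630 MJ/h

Extent of reaction ξ = 0.585 × 23.1 = 13.514 mol/s
Reaction term: ξ·ΔH°_rxn = 13.514 × 9.50 = 128.38 kJ/s
Sensible, feed 57.6→25 °C: -119.74 kJ/s
Outlet flows (mol/s): A 9.5865, B 13.514
Sensible, products 25→143 °C: 442.97 kJ/s
Q = ΔH = 451.61 kJ/s = 451.61 kW
Heat supplied = 1625.8 MJ/h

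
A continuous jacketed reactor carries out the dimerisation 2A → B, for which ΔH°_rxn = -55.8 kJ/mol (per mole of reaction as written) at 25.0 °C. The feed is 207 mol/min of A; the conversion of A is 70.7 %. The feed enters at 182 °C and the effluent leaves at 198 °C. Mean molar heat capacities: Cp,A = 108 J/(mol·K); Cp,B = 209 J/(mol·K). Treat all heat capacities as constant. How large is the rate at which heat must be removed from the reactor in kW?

Q_out = 63.6 kW

Extent of reaction ξ = 0.707 × 207 / 2 = 73.174 mol/min
Reaction term: ξ·ΔH°_rxn = 73.174 × -55.8 = -4083.1 kJ/min
Sensible, feed 182→25 °C: -3509.9 kJ/min
Outlet flows (mol/min): A 60.651, B 73.174
Sensible, products 25→198 °C: 3779 kJ/min
Q = ΔH = -3814.1 kJ/min = -63.568 kW
Heat removed = 63.568 kW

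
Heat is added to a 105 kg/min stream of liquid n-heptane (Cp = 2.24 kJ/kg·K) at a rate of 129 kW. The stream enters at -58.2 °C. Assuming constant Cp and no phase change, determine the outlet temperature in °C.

T_out = -25.3 °C

Q = 129 kW = 7740 kJ/min
ΔT = Q/(ṁ·Cp) = 7740/(105×2.24) = 32.908 K
T_out = -58.2 + 32.908 = -25.292 °C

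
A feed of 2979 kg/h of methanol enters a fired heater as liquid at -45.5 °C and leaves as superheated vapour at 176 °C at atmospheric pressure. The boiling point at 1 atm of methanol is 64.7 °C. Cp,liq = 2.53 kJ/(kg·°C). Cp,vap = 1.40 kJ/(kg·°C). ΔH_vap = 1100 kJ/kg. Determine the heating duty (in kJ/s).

liquid -45.5→64.7 °C: 278.81 kJ/kg
vaporisation at 64.7 °C: 1100 kJ/kg
vapour 64.7→176 °C: 155.82 kJ/kg
Δh = 278.81 + 1100 + 155.82 = 1534.6 kJ/kg
Q = ṁ·Δh = 2979 kg/h × 1534.6 kJ/kg = 4.5717e+06 kJ/h
|Q| = 1269.9 kW

Q = 1270 kJ/s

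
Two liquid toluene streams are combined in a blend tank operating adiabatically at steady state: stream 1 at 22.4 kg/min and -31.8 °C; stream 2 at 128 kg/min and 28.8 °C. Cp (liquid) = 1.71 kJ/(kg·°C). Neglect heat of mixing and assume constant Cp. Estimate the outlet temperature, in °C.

T_out = 19.8 °C

Adiabatic, steady state ⇒ Σ ṁᵢCp,ᵢ(T_out − Tᵢ) = 0
Σ ṁᵢCp,ᵢTᵢ = 22.4×1.71×-31.8 + 128×1.71×28.8 = 5085.7
Σ ṁᵢCp,ᵢ = 22.4×1.71 + 128×1.71 = 257.18
T_out = 5085.7 / 257.18 = 19.774 °C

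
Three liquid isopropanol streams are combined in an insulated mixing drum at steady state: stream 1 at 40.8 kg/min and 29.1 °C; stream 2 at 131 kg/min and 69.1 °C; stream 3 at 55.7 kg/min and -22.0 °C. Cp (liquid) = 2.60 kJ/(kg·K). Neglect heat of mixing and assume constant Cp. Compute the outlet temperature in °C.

Adiabatic, steady state ⇒ Σ ṁᵢCp,ᵢ(T_out − Tᵢ) = 0
Σ ṁᵢCp,ᵢTᵢ = 40.8×2.60×29.1 + 131×2.60×69.1 + 55.7×2.60×-22.0 = 23436
Σ ṁᵢCp,ᵢ = 40.8×2.60 + 131×2.60 + 55.7×2.60 = 591.5
T_out = 23436 / 591.5 = 39.622 °C

T_out = 39.6 °C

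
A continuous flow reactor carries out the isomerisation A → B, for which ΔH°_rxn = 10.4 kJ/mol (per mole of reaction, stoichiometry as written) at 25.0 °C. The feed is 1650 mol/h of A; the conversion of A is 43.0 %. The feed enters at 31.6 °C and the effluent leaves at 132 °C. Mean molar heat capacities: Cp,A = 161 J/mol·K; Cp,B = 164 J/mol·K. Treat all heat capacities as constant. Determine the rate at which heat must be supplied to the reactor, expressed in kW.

Extent of reaction ξ = 0.430 × 1650 = 709.5 mol/h
Reaction term: ξ·ΔH°_rxn = 709.5 × 10.4 = 7378.8 kJ/h
Sensible, feed 31.6→25 °C: -1753.3 kJ/h
Outlet flows (mol/h): A 940.5, B 709.5
Sensible, products 25→132 °C: 28652 kJ/h
Q = ΔH = 34278 kJ/h = 9.5216 kW
Heat supplied = 9.5216 kW

Q_in = 9.52 kW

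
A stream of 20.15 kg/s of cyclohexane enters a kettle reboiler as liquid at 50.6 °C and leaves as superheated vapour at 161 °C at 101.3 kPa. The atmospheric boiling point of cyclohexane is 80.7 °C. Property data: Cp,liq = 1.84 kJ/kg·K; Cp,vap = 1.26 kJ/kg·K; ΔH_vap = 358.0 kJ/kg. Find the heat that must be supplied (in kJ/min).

liquid 50.6→80.7 °C: 55.384 kJ/kg
vaporisation at 80.7 °C: 358 kJ/kg
vapour 80.7→161 °C: 101.18 kJ/kg
Δh = 55.384 + 358 + 101.18 = 514.56 kJ/kg
Q = ṁ·Δh = 20.15 kg/s × 514.56 kJ/kg = 10368 kJ/s
|Q| = 10368 kW = 622110 kJ/min

Q = 622000 kJ/min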